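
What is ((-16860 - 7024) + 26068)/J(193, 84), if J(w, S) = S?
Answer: 26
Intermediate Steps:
((-16860 - 7024) + 26068)/J(193, 84) = ((-16860 - 7024) + 26068)/84 = (-23884 + 26068)*(1/84) = 2184*(1/84) = 26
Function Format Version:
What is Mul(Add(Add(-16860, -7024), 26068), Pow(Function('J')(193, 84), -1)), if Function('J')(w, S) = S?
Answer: 26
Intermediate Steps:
Mul(Add(Add(-16860, -7024), 26068), Pow(Function('J')(193, 84), -1)) = Mul(Add(Add(-16860, -7024), 26068), Pow(84, -1)) = Mul(Add(-23884, 26068), Rational(1, 84)) = Mul(2184, Rational(1, 84)) = 26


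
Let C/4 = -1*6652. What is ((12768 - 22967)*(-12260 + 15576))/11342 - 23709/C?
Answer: -449805282997/150893968 ≈ -2980.9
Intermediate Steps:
C = -26608 (C = 4*(-1*6652) = 4*(-6652) = -26608)
((12768 - 22967)*(-12260 + 15576))/11342 - 23709/C = ((12768 - 22967)*(-12260 + 15576))/11342 - 23709/(-26608) = -10199*3316*(1/11342) - 23709*(-1/26608) = -33819884*1/11342 + 23709/26608 = -16909942/5671 + 23709/26608 = -449805282997/150893968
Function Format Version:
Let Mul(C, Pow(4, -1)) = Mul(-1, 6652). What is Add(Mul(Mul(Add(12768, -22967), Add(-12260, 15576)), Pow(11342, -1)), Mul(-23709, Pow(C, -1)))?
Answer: Rational(-449805282997, 150893968) ≈ -2980.9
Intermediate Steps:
C = -26608 (C = Mul(4, Mul(-1, 6652)) = Mul(4, -6652) = -26608)
Add(Mul(Mul(Add(12768, -22967), Add(-12260, 15576)), Pow(11342, -1)), Mul(-23709, Pow(C, -1))) = Add(Mul(Mul(Add(12768, -22967), Add(-12260, 15576)), Pow(11342, -1)), Mul(-23709, Pow(-26608, -1))) = Add(Mul(Mul(-10199, 3316), Rational(1, 11342)), Mul(-23709, Rational(-1, 26608))) = Add(Mul(-33819884, Rational(1, 11342)), Rational(23709, 26608)) = Add(Rational(-16909942, 5671), Rational(23709, 26608)) = Rational(-449805282997, 150893968)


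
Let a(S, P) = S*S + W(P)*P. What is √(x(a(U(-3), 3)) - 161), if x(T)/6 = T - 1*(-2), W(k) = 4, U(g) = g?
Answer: I*√23 ≈ 4.7958*I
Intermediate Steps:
a(S, P) = S² + 4*P (a(S, P) = S*S + 4*P = S² + 4*P)
x(T) = 12 + 6*T (x(T) = 6*(T - 1*(-2)) = 6*(T + 2) = 6*(2 + T) = 12 + 6*T)
√(x(a(U(-3), 3)) - 161) = √((12 + 6*((-3)² + 4*3)) - 161) = √((12 + 6*(9 + 12)) - 161) = √((12 + 6*21) - 161) = √((12 + 126) - 161) = √(138 - 161) = √(-23) = I*√23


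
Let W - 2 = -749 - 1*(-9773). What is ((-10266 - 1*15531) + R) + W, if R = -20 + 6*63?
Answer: -16413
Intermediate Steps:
W = 9026 (W = 2 + (-749 - 1*(-9773)) = 2 + (-749 + 9773) = 2 + 9024 = 9026)
R = 358 (R = -20 + 378 = 358)
((-10266 - 1*15531) + R) + W = ((-10266 - 1*15531) + 358) + 9026 = ((-10266 - 15531) + 358) + 9026 = (-25797 + 358) + 9026 = -25439 + 9026 = -16413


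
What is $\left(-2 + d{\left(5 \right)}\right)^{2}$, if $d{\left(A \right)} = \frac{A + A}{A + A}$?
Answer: $1$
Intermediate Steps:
$d{\left(A \right)} = 1$ ($d{\left(A \right)} = \frac{2 A}{2 A} = 2 A \frac{1}{2 A} = 1$)
$\left(-2 + d{\left(5 \right)}\right)^{2} = \left(-2 + 1\right)^{2} = \left(-1\right)^{2} = 1$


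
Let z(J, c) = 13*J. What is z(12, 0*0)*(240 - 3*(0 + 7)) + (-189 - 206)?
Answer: 33769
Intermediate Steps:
z(12, 0*0)*(240 - 3*(0 + 7)) + (-189 - 206) = (13*12)*(240 - 3*(0 + 7)) + (-189 - 206) = 156*(240 - 3*7) - 395 = 156*(240 - 21) - 395 = 156*219 - 395 = 34164 - 395 = 33769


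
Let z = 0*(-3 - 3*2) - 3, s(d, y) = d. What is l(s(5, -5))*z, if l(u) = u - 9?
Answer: 12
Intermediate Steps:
l(u) = -9 + u
z = -3 (z = 0*(-3 - 6) - 3 = 0*(-9) - 3 = 0 - 3 = -3)
l(s(5, -5))*z = (-9 + 5)*(-3) = -4*(-3) = 12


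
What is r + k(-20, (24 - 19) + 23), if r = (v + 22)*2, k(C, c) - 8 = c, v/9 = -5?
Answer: -10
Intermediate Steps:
v = -45 (v = 9*(-5) = -45)
k(C, c) = 8 + c
r = -46 (r = (-45 + 22)*2 = -23*2 = -46)
r + k(-20, (24 - 19) + 23) = -46 + (8 + ((24 - 19) + 23)) = -46 + (8 + (5 + 23)) = -46 + (8 + 28) = -46 + 36 = -10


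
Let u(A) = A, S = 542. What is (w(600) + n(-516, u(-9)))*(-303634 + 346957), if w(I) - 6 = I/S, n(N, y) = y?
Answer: -22224699/271 ≈ -82010.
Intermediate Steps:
w(I) = 6 + I/542
(w(600) + n(-516, u(-9)))*(-303634 + 346957) = ((6 + (1/542)*600) - 9)*(-303634 + 346957) = ((6 + 300/271) - 9)*43323 = (1926/271 - 9)*43323 = -513/271*43323 = -22224699/271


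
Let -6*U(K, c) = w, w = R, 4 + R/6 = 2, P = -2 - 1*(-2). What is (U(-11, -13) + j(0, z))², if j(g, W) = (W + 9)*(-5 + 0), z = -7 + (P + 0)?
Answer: 64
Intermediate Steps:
P = 0 (P = -2 + 2 = 0)
R = -12 (R = -24 + 6*2 = -24 + 12 = -12)
w = -12
U(K, c) = 2 (U(K, c) = -⅙*(-12) = 2)
z = -7 (z = -7 + (0 + 0) = -7 + 0 = -7)
j(g, W) = -45 - 5*W (j(g, W) = (9 + W)*(-5) = -45 - 5*W)
(U(-11, -13) + j(0, z))² = (2 + (-45 - 5*(-7)))² = (2 + (-45 + 35))² = (2 - 10)² = (-8)² = 64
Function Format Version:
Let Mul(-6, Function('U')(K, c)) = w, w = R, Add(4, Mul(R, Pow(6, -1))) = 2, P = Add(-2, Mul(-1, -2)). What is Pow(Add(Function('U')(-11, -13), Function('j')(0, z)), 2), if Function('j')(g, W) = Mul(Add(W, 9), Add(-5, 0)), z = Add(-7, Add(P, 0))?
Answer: 64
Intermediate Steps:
P = 0 (P = Add(-2, 2) = 0)
R = -12 (R = Add(-24, Mul(6, 2)) = Add(-24, 12) = -12)
w = -12
Function('U')(K, c) = 2 (Function('U')(K, c) = Mul(Rational(-1, 6), -12) = 2)
z = -7 (z = Add(-7, Add(0, 0)) = Add(-7, 0) = -7)
Function('j')(g, W) = Add(-45, Mul(-5, W)) (Function('j')(g, W) = Mul(Add(9, W), -5) = Add(-45, Mul(-5, W)))
Pow(Add(Function('U')(-11, -13), Function('j')(0, z)), 2) = Pow(Add(2, Add(-45, Mul(-5, -7))), 2) = Pow(Add(2, Add(-45, 35)), 2) = Pow(Add(2, -10), 2) = Pow(-8, 2) = 64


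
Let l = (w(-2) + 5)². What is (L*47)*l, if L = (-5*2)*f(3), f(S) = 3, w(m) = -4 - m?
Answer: -12690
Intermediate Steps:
L = -30 (L = -5*2*3 = -10*3 = -30)
l = 9 (l = ((-4 - 1*(-2)) + 5)² = ((-4 + 2) + 5)² = (-2 + 5)² = 3² = 9)
(L*47)*l = -30*47*9 = -1410*9 = -12690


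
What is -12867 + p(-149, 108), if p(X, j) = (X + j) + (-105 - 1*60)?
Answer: -13073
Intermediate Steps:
p(X, j) = -165 + X + j (p(X, j) = (X + j) + (-105 - 60) = (X + j) - 165 = -165 + X + j)
-12867 + p(-149, 108) = -12867 + (-165 - 149 + 108) = -12867 - 206 = -13073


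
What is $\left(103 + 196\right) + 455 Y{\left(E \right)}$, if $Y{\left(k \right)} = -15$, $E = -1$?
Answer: $-6526$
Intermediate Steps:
$\left(103 + 196\right) + 455 Y{\left(E \right)} = \left(103 + 196\right) + 455 \left(-15\right) = 299 - 6825 = -6526$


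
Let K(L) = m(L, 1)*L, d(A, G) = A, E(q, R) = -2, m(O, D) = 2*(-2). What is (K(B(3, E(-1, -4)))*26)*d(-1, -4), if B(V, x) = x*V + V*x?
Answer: -1248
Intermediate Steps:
m(O, D) = -4
B(V, x) = 2*V*x (B(V, x) = V*x + V*x = 2*V*x)
K(L) = -4*L
(K(B(3, E(-1, -4)))*26)*d(-1, -4) = (-8*3*(-2)*26)*(-1) = (-4*(-12)*26)*(-1) = (48*26)*(-1) = 1248*(-1) = -1248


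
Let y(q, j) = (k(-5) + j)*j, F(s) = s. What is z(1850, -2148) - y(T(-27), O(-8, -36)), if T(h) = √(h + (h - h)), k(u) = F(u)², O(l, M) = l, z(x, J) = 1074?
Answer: 1210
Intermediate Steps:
k(u) = u²
T(h) = √h (T(h) = √(h + 0) = √h)
y(q, j) = j*(25 + j) (y(q, j) = ((-5)² + j)*j = (25 + j)*j = j*(25 + j))
z(1850, -2148) - y(T(-27), O(-8, -36)) = 1074 - (-8)*(25 - 8) = 1074 - (-8)*17 = 1074 - 1*(-136) = 1074 + 136 = 1210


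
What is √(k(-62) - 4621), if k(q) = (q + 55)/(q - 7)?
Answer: I*√22000098/69 ≈ 67.977*I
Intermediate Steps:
k(q) = (55 + q)/(-7 + q)
√(k(-62) - 4621) = √((55 - 62)/(-7 - 62) - 4621) = √(-7/(-69) - 4621) = √(-1/69*(-7) - 4621) = √(7/69 - 4621) = √(-318842/69) = I*√22000098/69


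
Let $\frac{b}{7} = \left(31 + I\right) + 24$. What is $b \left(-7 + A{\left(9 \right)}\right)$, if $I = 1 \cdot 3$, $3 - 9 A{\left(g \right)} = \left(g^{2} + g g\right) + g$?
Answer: $- \frac{31262}{3} \approx -10421.0$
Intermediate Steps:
$A{\left(g \right)} = \frac{1}{3} - \frac{2 g^{2}}{9} - \frac{g}{9}$ ($A{\left(g \right)} = \frac{1}{3} - \frac{\left(g^{2} + g g\right) + g}{9} = \frac{1}{3} - \frac{\left(g^{2} + g^{2}\right) + g}{9} = \frac{1}{3} - \frac{2 g^{2} + g}{9} = \frac{1}{3} - \frac{g + 2 g^{2}}{9} = \frac{1}{3} - \left(\frac{g}{9} + \frac{2 g^{2}}{9}\right) = \frac{1}{3} - \frac{2 g^{2}}{9} - \frac{g}{9}$)
$I = 3$
$b = 406$ ($b = 7 \left(\left(31 + 3\right) + 24\right) = 7 \left(34 + 24\right) = 7 \cdot 58 = 406$)
$b \left(-7 + A{\left(9 \right)}\right) = 406 \left(-7 - \left(\frac{2}{3} + 18\right)\right) = 406 \left(-7 - \frac{56}{3}\right) = 406 \left(- \frac{77}{3}\right) = - \frac{31262}{3}$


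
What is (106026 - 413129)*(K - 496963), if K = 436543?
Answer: 18555163260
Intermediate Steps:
(106026 - 413129)*(K - 496963) = (106026 - 413129)*(436543 - 496963) = -307103*(-60420) = 18555163260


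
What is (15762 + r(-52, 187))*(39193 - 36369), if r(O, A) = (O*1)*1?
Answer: 44365040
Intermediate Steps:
r(O, A) = O (r(O, A) = O*1 = O)
(15762 + r(-52, 187))*(39193 - 36369) = (15762 - 52)*(39193 - 36369) = 15710*2824 = 44365040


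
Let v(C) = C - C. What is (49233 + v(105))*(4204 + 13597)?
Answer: 876396633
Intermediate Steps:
v(C) = 0
(49233 + v(105))*(4204 + 13597) = (49233 + 0)*(4204 + 13597) = 49233*17801 = 876396633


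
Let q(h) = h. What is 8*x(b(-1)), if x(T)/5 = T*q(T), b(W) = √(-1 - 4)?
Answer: -200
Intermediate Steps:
b(W) = I*√5 (b(W) = √(-5) = I*√5)
x(T) = 5*T² (x(T) = 5*(T*T) = 5*T²)
8*x(b(-1)) = 8*(5*(I*√5)²) = 8*(5*(-5)) = 8*(-25) = -200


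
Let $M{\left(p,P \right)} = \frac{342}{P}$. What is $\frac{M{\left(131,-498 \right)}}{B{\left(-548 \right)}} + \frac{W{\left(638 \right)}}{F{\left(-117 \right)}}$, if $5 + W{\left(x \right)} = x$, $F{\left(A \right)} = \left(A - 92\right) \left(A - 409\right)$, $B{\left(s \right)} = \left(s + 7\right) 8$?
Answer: $\frac{116827515}{19745465608} \approx 0.0059167$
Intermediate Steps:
$B{\left(s \right)} = 56 + 8 s$ ($B{\left(s \right)} = \left(7 + s\right) 8 = 56 + 8 s$)
$F{\left(A \right)} = \left(-409 + A\right) \left(-92 + A\right)$ ($F{\left(A \right)} = \left(-92 + A\right) \left(-409 + A\right) = \left(-409 + A\right) \left(-92 + A\right)$)
$W{\left(x \right)} = -5 + x$
$\frac{M{\left(131,-498 \right)}}{B{\left(-548 \right)}} + \frac{W{\left(638 \right)}}{F{\left(-117 \right)}} = \frac{342 \frac{1}{-498}}{56 + 8 \left(-548\right)} + \frac{-5 + 638}{37628 + \left(-117\right)^{2} - -58617} = \frac{342 \left(- \frac{1}{498}\right)}{56 - 4384} + \frac{633}{37628 + 13689 + 58617} = - \frac{57}{83 \left(-4328\right)} + \frac{633}{109934} = \left(- \frac{57}{83}\right) \left(- \frac{1}{4328}\right) + 633 \cdot \frac{1}{109934} = \frac{57}{359224} + \frac{633}{109934} = \frac{116827515}{19745465608}$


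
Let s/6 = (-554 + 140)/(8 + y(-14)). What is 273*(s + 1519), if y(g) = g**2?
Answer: 6993168/17 ≈ 4.1136e+5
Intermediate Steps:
s = -207/17 (s = 6*((-554 + 140)/(8 + (-14)**2)) = 6*(-414/(8 + 196)) = 6*(-414/204) = 6*(-414*1/204) = 6*(-69/34) = -207/17 ≈ -12.176)
273*(s + 1519) = 273*(-207/17 + 1519) = 273*(25616/17) = 6993168/17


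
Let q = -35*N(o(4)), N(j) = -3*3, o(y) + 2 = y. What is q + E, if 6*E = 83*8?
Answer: 1277/3 ≈ 425.67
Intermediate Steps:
o(y) = -2 + y
N(j) = -9
E = 332/3 (E = (83*8)/6 = (1/6)*664 = 332/3 ≈ 110.67)
q = 315 (q = -35*(-9) = 315)
q + E = 315 + 332/3 = 1277/3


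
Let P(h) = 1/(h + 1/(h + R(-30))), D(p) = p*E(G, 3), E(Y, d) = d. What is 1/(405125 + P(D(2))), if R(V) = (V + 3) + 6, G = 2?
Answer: 89/36056140 ≈ 2.4684e-6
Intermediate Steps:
R(V) = 9 + V (R(V) = (3 + V) + 6 = 9 + V)
D(p) = 3*p (D(p) = p*3 = 3*p)
P(h) = 1/(h + 1/(-21 + h)) (P(h) = 1/(h + 1/(h + (9 - 30))) = 1/(h + 1/(h - 21)) = 1/(h + 1/(-21 + h)))
1/(405125 + P(D(2))) = 1/(405125 + (-21 + 3*2)/(1 + (3*2)² - 63*2)) = 1/(405125 + (-21 + 6)/(1 + 6² - 21*6)) = 1/(405125 - 15/(1 + 36 - 126)) = 1/(405125 - 15/(-89)) = 1/(405125 - 1/89*(-15)) = 1/(405125 + 15/89) = 1/(36056140/89) = 89/36056140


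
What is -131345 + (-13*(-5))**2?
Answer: -127120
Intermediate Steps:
-131345 + (-13*(-5))**2 = -131345 + 65**2 = -131345 + 4225 = -127120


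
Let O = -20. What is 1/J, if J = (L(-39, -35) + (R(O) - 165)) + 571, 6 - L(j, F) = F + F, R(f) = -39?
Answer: 1/443 ≈ 0.0022573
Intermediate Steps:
L(j, F) = 6 - 2*F (L(j, F) = 6 - (F + F) = 6 - 2*F)
J = 443 (J = ((6 - 2*(-35)) + (-39 - 165)) + 571 = ((6 + 70) - 204) + 571 = (76 - 204) + 571 = -128 + 571 = 443)
1/J = 1/443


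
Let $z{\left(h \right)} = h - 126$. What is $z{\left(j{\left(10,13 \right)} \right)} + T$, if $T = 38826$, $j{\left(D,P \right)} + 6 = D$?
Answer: $38704$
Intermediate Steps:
$j{\left(D,P \right)} = -6 + D$
$z{\left(h \right)} = -126 + h$
$z{\left(j{\left(10,13 \right)} \right)} + T = \left(-126 + \left(-6 + 10\right)\right) + 38826 = \left(-126 + 4\right) + 38826 = -122 + 38826 = 38704$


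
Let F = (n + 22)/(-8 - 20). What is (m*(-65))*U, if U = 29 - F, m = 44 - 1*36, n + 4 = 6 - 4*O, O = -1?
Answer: -15600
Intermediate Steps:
n = 6 (n = -4 + (6 - 4*(-1)) = -4 + (6 + 4) = -4 + 10 = 6)
F = -1 (F = (6 + 22)/(-8 - 20) = 28/(-28) = 28*(-1/28) = -1)
m = 8 (m = 44 - 36 = 8)
U = 30 (U = 29 - 1*(-1) = 29 + 1 = 30)
(m*(-65))*U = (8*(-65))*30 = -520*30 = -15600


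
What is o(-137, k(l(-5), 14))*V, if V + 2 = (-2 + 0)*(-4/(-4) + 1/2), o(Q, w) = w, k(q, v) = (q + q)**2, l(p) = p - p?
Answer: 0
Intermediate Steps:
l(p) = 0
k(q, v) = 4*q**2 (k(q, v) = (2*q)**2 = 4*q**2)
V = -5 (V = -2 + (-2 + 0)*(-4/(-4) + 1/2) = -2 - 2*(-4*(-1/4) + 1*(1/2)) = -2 - 2*(1 + 1/2) = -2 - 2*3/2 = -2 - 3 = -5)
o(-137, k(l(-5), 14))*V = (4*0**2)*(-5) = (4*0)*(-5) = 0*(-5) = 0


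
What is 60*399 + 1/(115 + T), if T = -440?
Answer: 7780499/325 ≈ 23940.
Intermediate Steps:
60*399 + 1/(115 + T) = 60*399 + 1/(115 - 440) = 23940 + 1/(-325) = 23940 - 1/325 = 7780499/325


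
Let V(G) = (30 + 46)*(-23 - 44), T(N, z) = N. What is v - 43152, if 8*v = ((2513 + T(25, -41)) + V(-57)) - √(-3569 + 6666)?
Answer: -173885/4 - √3097/8 ≈ -43478.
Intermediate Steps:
V(G) = -5092 (V(G) = 76*(-67) = -5092)
v = -1277/4 - √3097/8 (v = (((2513 + 25) - 5092) - √(-3569 + 6666))/8 = ((2538 - 5092) - √3097)/8 = (-2554 - √3097)/8 = -1277/4 - √3097/8 ≈ -326.21)
v - 43152 = (-1277/4 - √3097/8) - 43152 = -173885/4 - √3097/8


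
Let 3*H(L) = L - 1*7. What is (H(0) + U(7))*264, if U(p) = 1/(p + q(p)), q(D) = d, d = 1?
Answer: -583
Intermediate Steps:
H(L) = -7/3 + L/3 (H(L) = (L - 1*7)/3 = (L - 7)/3 = (-7 + L)/3 = -7/3 + L/3)
q(D) = 1
U(p) = 1/(1 + p) (U(p) = 1/(p + 1) = 1/(1 + p))
(H(0) + U(7))*264 = ((-7/3 + (⅓)*0) + 1/(1 + 7))*264 = ((-7/3 + 0) + 1/8)*264 = (-7/3 + ⅛)*264 = -53/24*264 = -583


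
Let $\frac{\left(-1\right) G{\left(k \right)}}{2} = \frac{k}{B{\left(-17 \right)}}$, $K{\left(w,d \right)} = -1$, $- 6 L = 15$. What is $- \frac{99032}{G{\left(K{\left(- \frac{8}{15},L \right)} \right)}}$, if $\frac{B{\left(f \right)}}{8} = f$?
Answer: $6734176$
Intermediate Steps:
$L = - \frac{5}{2}$ ($L = \left(- \frac{1}{6}\right) 15 = - \frac{5}{2} \approx -2.5$)
$B{\left(f \right)} = 8 f$
$G{\left(k \right)} = \frac{k}{68}$ ($G{\left(k \right)} = - 2 \frac{k}{8 \left(-17\right)} = - 2 \frac{k}{-136} = - 2 k \left(- \frac{1}{136}\right) = - 2 \left(- \frac{k}{136}\right) = \frac{k}{68}$)
$- \frac{99032}{G{\left(K{\left(- \frac{8}{15},L \right)} \right)}} = - \frac{99032}{\frac{1}{68} \left(-1\right)} = - \frac{99032}{- \frac{1}{68}} = \left(-99032\right) \left(-68\right) = 6734176$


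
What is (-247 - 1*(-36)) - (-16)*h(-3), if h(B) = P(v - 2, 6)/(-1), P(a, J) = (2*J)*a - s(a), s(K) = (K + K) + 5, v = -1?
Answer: 349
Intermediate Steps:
s(K) = 5 + 2*K (s(K) = 2*K + 5 = 5 + 2*K)
P(a, J) = -5 - 2*a + 2*J*a (P(a, J) = (2*J)*a - (5 + 2*a) = 2*J*a + (-5 - 2*a) = -5 - 2*a + 2*J*a)
h(B) = 35 (h(B) = (-5 - 2*(-1 - 2) + 2*6*(-1 - 2))/(-1) = (-5 - 2*(-3) + 2*6*(-3))*(-1) = (-5 + 6 - 36)*(-1) = -35*(-1) = 35)
(-247 - 1*(-36)) - (-16)*h(-3) = (-247 - 1*(-36)) - (-16)*35 = (-247 + 36) - 1*(-560) = -211 + 560 = 349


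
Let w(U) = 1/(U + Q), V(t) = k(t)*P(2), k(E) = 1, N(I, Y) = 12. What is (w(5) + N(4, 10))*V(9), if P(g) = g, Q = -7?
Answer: 23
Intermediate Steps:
V(t) = 2 (V(t) = 1*2 = 2)
w(U) = 1/(-7 + U) (w(U) = 1/(U - 7) = 1/(-7 + U))
(w(5) + N(4, 10))*V(9) = (1/(-7 + 5) + 12)*2 = (1/(-2) + 12)*2 = (-½ + 12)*2 = (23/2)*2 = 23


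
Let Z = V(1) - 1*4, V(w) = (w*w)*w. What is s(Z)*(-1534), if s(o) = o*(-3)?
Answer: -13806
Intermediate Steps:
V(w) = w³ (V(w) = w²*w = w³)
Z = -3 (Z = 1³ - 1*4 = 1 - 4 = -3)
s(o) = -3*o
s(Z)*(-1534) = -3*(-3)*(-1534) = 9*(-1534) = -13806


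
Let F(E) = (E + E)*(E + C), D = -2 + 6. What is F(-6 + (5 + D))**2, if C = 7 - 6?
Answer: 576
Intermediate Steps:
D = 4
C = 1
F(E) = 2*E*(1 + E) (F(E) = (E + E)*(E + 1) = (2*E)*(1 + E) = 2*E*(1 + E))
F(-6 + (5 + D))**2 = (2*(-6 + (5 + 4))*(1 + (-6 + (5 + 4))))**2 = (2*(-6 + 9)*(1 + (-6 + 9)))**2 = (2*3*(1 + 3))**2 = (2*3*4)**2 = 24**2 = 576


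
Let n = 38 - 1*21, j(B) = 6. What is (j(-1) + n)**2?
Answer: 529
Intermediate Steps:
n = 17 (n = 38 - 21 = 17)
(j(-1) + n)**2 = (6 + 17)**2 = 23**2 = 529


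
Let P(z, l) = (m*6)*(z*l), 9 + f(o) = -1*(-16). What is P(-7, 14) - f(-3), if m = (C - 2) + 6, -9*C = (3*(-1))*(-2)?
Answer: -1967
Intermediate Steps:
C = -⅔ (C = -3*(-1)*(-2)/9 = -(-1)*(-2)/3 = -⅑*6 = -⅔ ≈ -0.66667)
m = 10/3 (m = (-⅔ - 2) + 6 = -8/3 + 6 = 10/3 ≈ 3.3333)
f(o) = 7 (f(o) = -9 - 1*(-16) = -9 + 16 = 7)
P(z, l) = 20*l*z (P(z, l) = ((10/3)*6)*(z*l) = 20*(l*z) = 20*l*z)
P(-7, 14) - f(-3) = 20*14*(-7) - 1*7 = -1960 - 7 = -1967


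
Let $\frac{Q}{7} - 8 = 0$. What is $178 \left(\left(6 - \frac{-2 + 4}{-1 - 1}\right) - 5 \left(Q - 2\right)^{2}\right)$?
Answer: $-2593994$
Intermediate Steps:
$Q = 56$ ($Q = 56 + 7 \cdot 0 = 56 + 0 = 56$)
$178 \left(\left(6 - \frac{-2 + 4}{-1 - 1}\right) - 5 \left(Q - 2\right)^{2}\right) = 178 \left(\left(6 - \frac{-2 + 4}{-1 - 1}\right) - 5 \left(56 - 2\right)^{2}\right) = 178 \left(\left(6 - \frac{2}{-2}\right) - 5 \cdot 54^{2}\right) = 178 \left(\left(6 - 2 \left(- \frac{1}{2}\right)\right) - 14580\right) = 178 \left(\left(6 - -1\right) - 14580\right) = 178 \left(\left(6 + 1\right) - 14580\right) = 178 \left(7 - 14580\right) = 178 \left(-14573\right) = -2593994$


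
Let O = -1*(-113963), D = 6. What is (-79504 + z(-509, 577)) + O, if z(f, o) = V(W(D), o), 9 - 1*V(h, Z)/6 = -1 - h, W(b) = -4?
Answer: 34495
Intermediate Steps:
V(h, Z) = 60 + 6*h (V(h, Z) = 54 - 6*(-1 - h) = 54 + (6 + 6*h) = 60 + 6*h)
O = 113963
z(f, o) = 36 (z(f, o) = 60 + 6*(-4) = 60 - 24 = 36)
(-79504 + z(-509, 577)) + O = (-79504 + 36) + 113963 = -79468 + 113963 = 34495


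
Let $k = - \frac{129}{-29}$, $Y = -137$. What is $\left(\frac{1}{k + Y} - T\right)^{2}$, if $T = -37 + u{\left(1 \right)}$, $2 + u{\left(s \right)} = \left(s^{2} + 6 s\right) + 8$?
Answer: $\frac{8505819529}{14776336} \approx 575.64$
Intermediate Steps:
$u{\left(s \right)} = 6 + s^{2} + 6 s$ ($u{\left(s \right)} = -2 + \left(\left(s^{2} + 6 s\right) + 8\right) = -2 + \left(8 + s^{2} + 6 s\right) = 6 + s^{2} + 6 s$)
$k = \frac{129}{29}$ ($k = \left(-129\right) \left(- \frac{1}{29}\right) = \frac{129}{29} \approx 4.4483$)
$T = -24$ ($T = -37 + \left(6 + 1^{2} + 6 \cdot 1\right) = -37 + \left(6 + 1 + 6\right) = -37 + 13 = -24$)
$\left(\frac{1}{k + Y} - T\right)^{2} = \left(\frac{1}{\frac{129}{29} - 137} - -24\right)^{2} = \left(\frac{1}{- \frac{3844}{29}} + 24\right)^{2} = \left(- \frac{29}{3844} + 24\right)^{2} = \left(\frac{92227}{3844}\right)^{2} = \frac{8505819529}{14776336}$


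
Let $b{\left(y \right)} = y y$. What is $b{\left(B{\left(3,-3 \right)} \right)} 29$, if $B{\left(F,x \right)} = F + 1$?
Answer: $464$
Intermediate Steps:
$B{\left(F,x \right)} = 1 + F$
$b{\left(y \right)} = y^{2}$
$b{\left(B{\left(3,-3 \right)} \right)} 29 = \left(1 + 3\right)^{2} \cdot 29 = 4^{2} \cdot 29 = 16 \cdot 29 = 464$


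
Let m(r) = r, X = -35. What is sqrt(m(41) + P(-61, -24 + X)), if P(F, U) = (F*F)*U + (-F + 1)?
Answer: 2*I*sqrt(54859) ≈ 468.44*I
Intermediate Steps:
P(F, U) = 1 - F + U*F**2 (P(F, U) = F**2*U + (1 - F) = U*F**2 + (1 - F) = 1 - F + U*F**2)
sqrt(m(41) + P(-61, -24 + X)) = sqrt(41 + (1 - 1*(-61) + (-24 - 35)*(-61)**2)) = sqrt(41 + (1 + 61 - 59*3721)) = sqrt(41 + (1 + 61 - 219539)) = sqrt(41 - 219477) = sqrt(-219436) = 2*I*sqrt(54859)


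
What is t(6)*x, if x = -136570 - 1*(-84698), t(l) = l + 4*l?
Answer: -1556160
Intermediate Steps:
t(l) = 5*l
x = -51872 (x = -136570 + 84698 = -51872)
t(6)*x = (5*6)*(-51872) = 30*(-51872) = -1556160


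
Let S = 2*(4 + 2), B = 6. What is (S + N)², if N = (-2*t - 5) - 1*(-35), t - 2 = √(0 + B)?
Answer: 1468 - 152*√6 ≈ 1095.7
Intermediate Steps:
t = 2 + √6 (t = 2 + √(0 + 6) = 2 + √6 ≈ 4.4495)
S = 12 (S = 2*6 = 12)
N = 26 - 2*√6 (N = (-2*(2 + √6) - 5) - 1*(-35) = ((-4 - 2*√6) - 5) + 35 = (-9 - 2*√6) + 35 = 26 - 2*√6 ≈ 21.101)
(S + N)² = (12 + (26 - 2*√6))² = (38 - 2*√6)²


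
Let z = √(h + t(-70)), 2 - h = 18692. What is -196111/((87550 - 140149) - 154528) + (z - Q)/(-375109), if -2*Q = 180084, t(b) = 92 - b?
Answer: 54912871765/77695201843 - 4*I*√1158/375109 ≈ 0.70677 - 0.00036287*I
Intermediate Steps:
h = -18690 (h = 2 - 1*18692 = 2 - 18692 = -18690)
Q = -90042 (Q = -½*180084 = -90042)
z = 4*I*√1158 (z = √(-18690 + (92 - 1*(-70))) = √(-18690 + (92 + 70)) = √(-18690 + 162) = √(-18528) = 4*I*√1158 ≈ 136.12*I)
-196111/((87550 - 140149) - 154528) + (z - Q)/(-375109) = -196111/((87550 - 140149) - 154528) + (4*I*√1158 - 1*(-90042))/(-375109) = -196111/(-52599 - 154528) + (4*I*√1158 + 90042)*(-1/375109) = -196111/(-207127) + (90042 + 4*I*√1158)*(-1/375109) = -196111*(-1/207127) + (-90042/375109 - 4*I*√1158/375109) = 196111/207127 + (-90042/375109 - 4*I*√1158/375109) = 54912871765/77695201843 - 4*I*√1158/375109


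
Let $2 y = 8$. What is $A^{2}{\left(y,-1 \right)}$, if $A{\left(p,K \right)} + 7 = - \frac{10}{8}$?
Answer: $\frac{1089}{16} \approx 68.063$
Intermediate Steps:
$y = 4$ ($y = \frac{1}{2} \cdot 8 = 4$)
$A{\left(p,K \right)} = - \frac{33}{4}$ ($A{\left(p,K \right)} = -7 - \frac{10}{8} = -7 - \frac{5}{4} = - \frac{33}{4}$)
$A^{2}{\left(y,-1 \right)} = \left(- \frac{33}{4}\right)^{2} = \frac{1089}{16}$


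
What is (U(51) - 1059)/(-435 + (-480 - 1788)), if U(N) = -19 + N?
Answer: 1027/2703 ≈ 0.37995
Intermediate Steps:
(U(51) - 1059)/(-435 + (-480 - 1788)) = ((-19 + 51) - 1059)/(-435 + (-480 - 1788)) = (32 - 1059)/(-435 - 2268) = -1027/(-2703) = -1027*(-1/2703) = 1027/2703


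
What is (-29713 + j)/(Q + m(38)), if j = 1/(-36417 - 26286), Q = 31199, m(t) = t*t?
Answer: -1863094240/2046814029 ≈ -0.91024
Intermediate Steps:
m(t) = t²
j = -1/62703 (j = 1/(-62703) = -1/62703 ≈ -1.5948e-5)
(-29713 + j)/(Q + m(38)) = (-29713 - 1/62703)/(31199 + 38²) = -1863094240/(62703*(31199 + 1444)) = -1863094240/62703/32643 = -1863094240/62703*1/32643 = -1863094240/2046814029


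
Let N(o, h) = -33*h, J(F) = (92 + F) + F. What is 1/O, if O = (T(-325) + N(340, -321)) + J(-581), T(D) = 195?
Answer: 1/9718 ≈ 0.00010290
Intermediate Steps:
J(F) = 92 + 2*F
O = 9718 (O = (195 - 33*(-321)) + (92 + 2*(-581)) = (195 + 10593) + (92 - 1162) = 10788 - 1070 = 9718)
1/O = 1/9718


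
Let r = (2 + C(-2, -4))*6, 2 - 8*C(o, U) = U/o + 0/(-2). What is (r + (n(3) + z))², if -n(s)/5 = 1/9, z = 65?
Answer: 473344/81 ≈ 5843.8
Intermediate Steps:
C(o, U) = ¼ - U/(8*o) (C(o, U) = ¼ - (U/o + 0/(-2))/8 = ¼ - (U/o + 0*(-½))/8 = ¼ - (U/o + 0)/8 = ¼ - U/(8*o))
n(s) = -5/9
r = 12 (r = (2 + (⅛)*(-1*(-4) + 2*(-2))/(-2))*6 = (2 + (⅛)*(-½)*(4 - 4))*6 = (2 + (⅛)*(-½)*0)*6 = (2 + 0)*6 = 2*6 = 12)
(r + (n(3) + z))² = (12 + (-5/9 + 65))² = (12 + 580/9)² = (688/9)² = 473344/81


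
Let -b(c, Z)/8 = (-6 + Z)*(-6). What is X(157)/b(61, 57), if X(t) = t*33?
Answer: 1727/816 ≈ 2.1164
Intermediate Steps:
b(c, Z) = -288 + 48*Z (b(c, Z) = -8*(-6 + Z)*(-6) = -8*(36 - 6*Z) = -288 + 48*Z)
X(t) = 33*t
X(157)/b(61, 57) = (33*157)/(-288 + 48*57) = 5181/(-288 + 2736) = 5181/2448 = 5181*(1/2448) = 1727/816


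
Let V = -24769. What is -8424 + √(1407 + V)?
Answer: -8424 + I*√23362 ≈ -8424.0 + 152.85*I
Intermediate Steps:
-8424 + √(1407 + V) = -8424 + √(1407 - 24769) = -8424 + √(-23362) = -8424 + I*√23362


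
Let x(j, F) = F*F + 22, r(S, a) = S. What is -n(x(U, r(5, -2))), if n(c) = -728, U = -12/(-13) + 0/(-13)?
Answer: 728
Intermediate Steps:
U = 12/13 (U = -12*(-1/13) + 0*(-1/13) = 12/13 + 0 = 12/13 ≈ 0.92308)
x(j, F) = 22 + F² (x(j, F) = F² + 22 = 22 + F²)
-n(x(U, r(5, -2))) = -1*(-728) = 728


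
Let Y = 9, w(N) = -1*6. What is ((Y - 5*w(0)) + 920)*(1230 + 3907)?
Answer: 4926383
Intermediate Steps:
w(N) = -6
((Y - 5*w(0)) + 920)*(1230 + 3907) = ((9 - 5*(-6)) + 920)*(1230 + 3907) = ((9 + 30) + 920)*5137 = (39 + 920)*5137 = 959*5137 = 4926383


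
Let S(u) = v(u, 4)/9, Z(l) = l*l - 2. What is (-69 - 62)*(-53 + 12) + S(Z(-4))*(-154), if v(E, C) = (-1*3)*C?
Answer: 16729/3 ≈ 5576.3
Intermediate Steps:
v(E, C) = -3*C
Z(l) = -2 + l**2 (Z(l) = l**2 - 2 = -2 + l**2)
S(u) = -4/3 (S(u) = -3*4/9 = -12*1/9 = -4/3)
(-69 - 62)*(-53 + 12) + S(Z(-4))*(-154) = (-69 - 62)*(-53 + 12) - 4/3*(-154) = -131*(-41) + 616/3 = 5371 + 616/3 = 16729/3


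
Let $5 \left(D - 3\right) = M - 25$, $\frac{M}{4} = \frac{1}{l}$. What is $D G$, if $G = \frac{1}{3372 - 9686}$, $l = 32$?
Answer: $\frac{79}{252560} \approx 0.0003128$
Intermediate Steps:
$G = - \frac{1}{6314}$ ($G = \frac{1}{-6314} = - \frac{1}{6314} \approx -0.00015838$)
$M = \frac{1}{8}$ ($M = \frac{4}{32} = 4 \cdot \frac{1}{32} = \frac{1}{8} \approx 0.125$)
$D = - \frac{79}{40}$ ($D = 3 + \frac{\frac{1}{8} - 25}{5} = 3 + \frac{1}{5} \left(- \frac{199}{8}\right) = 3 - \frac{199}{40} = - \frac{79}{40} \approx -1.975$)
$D G = \left(- \frac{79}{40}\right) \left(- \frac{1}{6314}\right) = \frac{79}{252560}$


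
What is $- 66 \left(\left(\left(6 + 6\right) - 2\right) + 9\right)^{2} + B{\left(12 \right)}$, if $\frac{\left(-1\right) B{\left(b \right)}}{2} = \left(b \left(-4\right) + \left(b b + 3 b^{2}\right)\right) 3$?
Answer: $-26994$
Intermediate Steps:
$B{\left(b \right)} = - 24 b^{2} + 24 b$ ($B{\left(b \right)} = - 2 \left(b \left(-4\right) + \left(b b + 3 b^{2}\right)\right) 3 = - 2 \left(- 4 b + \left(b^{2} + 3 b^{2}\right)\right) 3 = - 2 \left(- 4 b + 4 b^{2}\right) 3 = - 2 \left(- 12 b + 12 b^{2}\right) = - 24 b^{2} + 24 b$)
$- 66 \left(\left(\left(6 + 6\right) - 2\right) + 9\right)^{2} + B{\left(12 \right)} = - 66 \left(\left(\left(6 + 6\right) - 2\right) + 9\right)^{2} + 24 \cdot 12 \left(1 - 12\right) = - 66 \left(\left(12 - 2\right) + 9\right)^{2} + 24 \cdot 12 \left(1 - 12\right) = - 66 \left(10 + 9\right)^{2} + 24 \cdot 12 \left(-11\right) = - 66 \cdot 19^{2} - 3168 = \left(-66\right) 361 - 3168 = -23826 - 3168 = -26994$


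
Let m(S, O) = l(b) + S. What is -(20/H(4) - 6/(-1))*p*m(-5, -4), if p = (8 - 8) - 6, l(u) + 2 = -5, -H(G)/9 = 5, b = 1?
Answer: -400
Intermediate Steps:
H(G) = -45 (H(G) = -9*5 = -45)
l(u) = -7 (l(u) = -2 - 5 = -7)
m(S, O) = -7 + S
p = -6 (p = 0 - 6 = -6)
-(20/H(4) - 6/(-1))*p*m(-5, -4) = -(20/(-45) - 6/(-1))*(-6)*(-7 - 5) = -(20*(-1/45) - 6*(-1))*(-6)*(-12) = -(-4/9 + 6)*(-6)*(-12) = -(50/9)*(-6)*(-12) = -(-100)*(-12)/3 = -1*400 = -400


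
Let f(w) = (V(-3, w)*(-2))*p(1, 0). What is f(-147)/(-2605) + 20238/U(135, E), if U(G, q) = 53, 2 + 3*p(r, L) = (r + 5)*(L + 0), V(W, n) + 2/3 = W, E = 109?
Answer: 474482242/1242585 ≈ 381.85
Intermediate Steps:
V(W, n) = -⅔ + W
p(r, L) = -⅔ + L*(5 + r)/3 (p(r, L) = -⅔ + ((r + 5)*(L + 0))/3 = -⅔ + ((5 + r)*L)/3 = -⅔ + (L*(5 + r))/3 = -⅔ + L*(5 + r)/3)
f(w) = -44/9 (f(w) = ((-⅔ - 3)*(-2))*(-⅔ + (5/3)*0 + (⅓)*0*1) = (-11/3*(-2))*(-⅔ + 0 + 0) = (22/3)*(-⅔) = -44/9)
f(-147)/(-2605) + 20238/U(135, E) = -44/9/(-2605) + 20238/53 = -44/9*(-1/2605) + 20238*(1/53) = 44/23445 + 20238/53 = 474482242/1242585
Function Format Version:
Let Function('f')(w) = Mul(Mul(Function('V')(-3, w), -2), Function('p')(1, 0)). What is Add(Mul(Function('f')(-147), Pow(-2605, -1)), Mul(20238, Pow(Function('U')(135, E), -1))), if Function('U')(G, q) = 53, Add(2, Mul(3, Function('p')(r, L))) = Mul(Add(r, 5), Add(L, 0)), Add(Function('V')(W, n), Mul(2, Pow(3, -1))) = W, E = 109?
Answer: Rational(474482242, 1242585) ≈ 381.85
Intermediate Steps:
Function('V')(W, n) = Add(Rational(-2, 3), W)
Function('p')(r, L) = Add(Rational(-2, 3), Mul(Rational(1, 3), L, Add(5, r))) (Function('p')(r, L) = Add(Rational(-2, 3), Mul(Rational(1, 3), Mul(Add(r, 5), Add(L, 0)))) = Add(Rational(-2, 3), Mul(Rational(1, 3), Mul(Add(5, r), L))) = Add(Rational(-2, 3), Mul(Rational(1, 3), Mul(L, Add(5, r)))) = Add(Rational(-2, 3), Mul(Rational(1, 3), L, Add(5, r))))
Function('f')(w) = Rational(-44, 9) (Function('f')(w) = Mul(Mul(Add(Rational(-2, 3), -3), -2), Add(Rational(-2, 3), Mul(Rational(5, 3), 0), Mul(Rational(1, 3), 0, 1))) = Mul(Mul(Rational(-11, 3), -2), Add(Rational(-2, 3), 0, 0)) = Mul(Rational(22, 3), Rational(-2, 3)) = Rational(-44, 9))
Add(Mul(Function('f')(-147), Pow(-2605, -1)), Mul(20238, Pow(Function('U')(135, E), -1))) = Add(Mul(Rational(-44, 9), Pow(-2605, -1)), Mul(20238, Pow(53, -1))) = Add(Mul(Rational(-44, 9), Rational(-1, 2605)), Mul(20238, Rational(1, 53))) = Add(Rational(44, 23445), Rational(20238, 53)) = Rational(474482242, 1242585)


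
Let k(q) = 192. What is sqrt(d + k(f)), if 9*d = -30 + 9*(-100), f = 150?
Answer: sqrt(798)/3 ≈ 9.4163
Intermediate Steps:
d = -310/3 (d = (-30 + 9*(-100))/9 = (-30 - 900)/9 = (1/9)*(-930) = -310/3 ≈ -103.33)
sqrt(d + k(f)) = sqrt(-310/3 + 192) = sqrt(266/3) = sqrt(798)/3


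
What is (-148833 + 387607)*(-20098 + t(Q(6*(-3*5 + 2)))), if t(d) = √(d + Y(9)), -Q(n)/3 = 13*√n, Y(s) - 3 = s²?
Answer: -4798879852 + 238774*√(84 - 39*I*√78) ≈ -4.7953e+9 - 2.777e+6*I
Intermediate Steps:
Y(s) = 3 + s²
Q(n) = -39*√n
t(d) = √(84 + d) (t(d) = √(d + (3 + 9²)) = √(d + (3 + 81)) = √(d + 84) = √(84 + d))
(-148833 + 387607)*(-20098 + t(Q(6*(-3*5 + 2)))) = (-148833 + 387607)*(-20098 + √(84 - 39*√6*√(-3*5 + 2))) = 238774*(-20098 + √(84 - 39*√6*√(-15 + 2))) = 238774*(-20098 + √(84 - 39*I*√78)) = -4798879852 + 238774*√(84 - 39*I*√78)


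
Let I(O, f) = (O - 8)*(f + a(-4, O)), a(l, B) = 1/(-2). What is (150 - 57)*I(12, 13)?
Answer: 4650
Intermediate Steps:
a(l, B) = -½
I(O, f) = (-8 + O)*(-½ + f) (I(O, f) = (O - 8)*(f - ½) = (-8 + O)*(-½ + f))
(150 - 57)*I(12, 13) = (150 - 57)*(4 - 8*13 - ½*12 + 12*13) = 93*(4 - 104 - 6 + 156) = 93*50 = 4650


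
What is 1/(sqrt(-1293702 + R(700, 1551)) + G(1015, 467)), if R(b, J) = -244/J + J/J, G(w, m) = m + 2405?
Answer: 4454472/14799774079 - I*sqrt(3112128797745)/14799774079 ≈ 0.00030098 - 0.0001192*I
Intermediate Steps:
G(w, m) = 2405 + m
R(b, J) = 1 - 244/J (R(b, J) = -244/J + 1 = 1 - 244/J)
1/(sqrt(-1293702 + R(700, 1551)) + G(1015, 467)) = 1/(sqrt(-1293702 + (-244 + 1551)/1551) + (2405 + 467)) = 1/(sqrt(-1293702 + (1/1551)*1307) + 2872) = 1/(sqrt(-1293702 + 1307/1551) + 2872) = 1/(sqrt(-2006530495/1551) + 2872) = 1/(I*sqrt(3112128797745)/1551 + 2872) = 1/(2872 + I*sqrt(3112128797745)/1551)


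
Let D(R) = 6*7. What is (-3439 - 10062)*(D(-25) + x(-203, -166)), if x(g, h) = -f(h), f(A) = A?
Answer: -2808208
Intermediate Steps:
D(R) = 42
x(g, h) = -h
(-3439 - 10062)*(D(-25) + x(-203, -166)) = (-3439 - 10062)*(42 - 1*(-166)) = -13501*(42 + 166) = -13501*208 = -2808208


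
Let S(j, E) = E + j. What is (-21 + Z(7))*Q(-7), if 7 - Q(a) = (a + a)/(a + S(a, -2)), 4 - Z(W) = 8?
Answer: -1225/8 ≈ -153.13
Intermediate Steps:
Z(W) = -4 (Z(W) = 4 - 1*8 = 4 - 8 = -4)
Q(a) = 7 - 2*a/(-2 + 2*a) (Q(a) = 7 - (a + a)/(a + (-2 + a)) = 7 - 2*a/(-2 + 2*a))
(-21 + Z(7))*Q(-7) = (-21 - 4)*((-7 + 6*(-7))/(-1 - 7)) = -25*(-7 - 42)/(-8) = -(-25)*(-49)/8 = -25*49/8 = -1225/8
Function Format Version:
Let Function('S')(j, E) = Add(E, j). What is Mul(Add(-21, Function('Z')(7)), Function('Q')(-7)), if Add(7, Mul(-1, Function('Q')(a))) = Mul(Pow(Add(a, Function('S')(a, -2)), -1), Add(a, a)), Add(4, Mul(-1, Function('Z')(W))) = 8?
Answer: Rational(-1225, 8) ≈ -153.13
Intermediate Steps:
Function('Z')(W) = -4 (Function('Z')(W) = Add(4, Mul(-1, 8)) = Add(4, -8) = -4)
Function('Q')(a) = Add(7, Mul(-2, a, Pow(Add(-2, Mul(2, a)), -1))) (Function('Q')(a) = Add(7, Mul(-1, Mul(Pow(Add(a, Add(-2, a)), -1), Add(a, a)))) = Add(7, Mul(-1, Mul(Pow(Add(-2, Mul(2, a)), -1), Mul(2, a)))) = Add(7, Mul(-1, Mul(2, a, Pow(Add(-2, Mul(2, a)), -1)))) = Add(7, Mul(-2, a, Pow(Add(-2, Mul(2, a)), -1))))
Mul(Add(-21, Function('Z')(7)), Function('Q')(-7)) = Mul(Add(-21, -4), Mul(Pow(Add(-1, -7), -1), Add(-7, Mul(6, -7)))) = Mul(-25, Mul(Pow(-8, -1), Add(-7, -42))) = Mul(-25, Mul(Rational(-1, 8), -49)) = Mul(-25, Rational(49, 8)) = Rational(-1225, 8)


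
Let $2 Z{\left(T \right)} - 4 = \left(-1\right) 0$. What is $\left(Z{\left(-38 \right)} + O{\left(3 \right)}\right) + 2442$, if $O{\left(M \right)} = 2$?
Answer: $2446$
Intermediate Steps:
$Z{\left(T \right)} = 2$ ($Z{\left(T \right)} = 2 + \frac{\left(-1\right) 0}{2} = 2 + \frac{1}{2} \cdot 0 = 2 + 0 = 2$)
$\left(Z{\left(-38 \right)} + O{\left(3 \right)}\right) + 2442 = \left(2 + 2\right) + 2442 = 4 + 2442 = 2446$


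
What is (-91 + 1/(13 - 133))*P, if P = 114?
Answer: -207499/20 ≈ -10375.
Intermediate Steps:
(-91 + 1/(13 - 133))*P = (-91 + 1/(13 - 133))*114 = (-91 + 1/(-120))*114 = (-91 - 1/120)*114 = -10921/120*114 = -207499/20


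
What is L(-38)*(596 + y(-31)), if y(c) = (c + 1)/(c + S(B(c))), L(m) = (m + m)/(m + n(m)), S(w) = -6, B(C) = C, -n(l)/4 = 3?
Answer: 839116/925 ≈ 907.15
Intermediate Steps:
n(l) = -12 (n(l) = -4*3 = -12)
L(m) = 2*m/(-12 + m) (L(m) = (m + m)/(m - 12) = (2*m)/(-12 + m) = 2*m/(-12 + m))
y(c) = (1 + c)/(-6 + c) (y(c) = (c + 1)/(c - 6) = (1 + c)/(-6 + c))
L(-38)*(596 + y(-31)) = (2*(-38)/(-12 - 38))*(596 + (1 - 31)/(-6 - 31)) = (2*(-38)/(-50))*(596 - 30/(-37)) = (2*(-38)*(-1/50))*(596 - 1/37*(-30)) = 38*(596 + 30/37)/25 = (38/25)*(22082/37) = 839116/925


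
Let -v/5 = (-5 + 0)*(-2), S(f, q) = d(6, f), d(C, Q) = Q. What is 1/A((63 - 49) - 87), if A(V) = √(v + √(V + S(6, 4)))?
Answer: (-50 + I*√67)^(-½) ≈ 0.011386 - 0.14003*I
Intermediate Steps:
S(f, q) = f
v = -50 (v = -5*(-5 + 0)*(-2) = -(-25)*(-2) = -5*10 = -50)
A(V) = √(-50 + √(6 + V)) (A(V) = √(-50 + √(V + 6)) = √(-50 + √(6 + V)))
1/A((63 - 49) - 87) = 1/(√(-50 + √(6 + ((63 - 49) - 87)))) = 1/(√(-50 + √(6 + (14 - 87)))) = 1/(√(-50 + √(6 - 73))) = 1/(√(-50 + √(-67))) = 1/(√(-50 + I*√67)) = (-50 + I*√67)^(-½)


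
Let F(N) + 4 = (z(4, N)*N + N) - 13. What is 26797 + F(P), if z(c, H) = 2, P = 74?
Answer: 27002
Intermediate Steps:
F(N) = -17 + 3*N (F(N) = -4 + ((2*N + N) - 13) = -4 + (3*N - 13) = -4 + (-13 + 3*N) = -17 + 3*N)
26797 + F(P) = 26797 + (-17 + 3*74) = 26797 + (-17 + 222) = 26797 + 205 = 27002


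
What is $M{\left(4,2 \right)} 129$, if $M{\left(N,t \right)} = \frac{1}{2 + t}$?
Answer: $\frac{129}{4} \approx 32.25$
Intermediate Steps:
$M{\left(4,2 \right)} 129 = \frac{1}{2 + 2} \cdot 129 = \frac{1}{4} \cdot 129 = \frac{129}{4}$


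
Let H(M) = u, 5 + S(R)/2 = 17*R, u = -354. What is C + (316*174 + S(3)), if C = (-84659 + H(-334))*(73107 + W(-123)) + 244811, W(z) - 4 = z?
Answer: -6204628957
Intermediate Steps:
W(z) = 4 + z
S(R) = -10 + 34*R (S(R) = -10 + 2*(17*R) = -10 + 34*R)
H(M) = -354
C = -6204684033 (C = (-84659 - 354)*(73107 + (4 - 123)) + 244811 = -85013*(73107 - 119) + 244811 = -85013*72988 + 244811 = -6204928844 + 244811 = -6204684033)
C + (316*174 + S(3)) = -6204684033 + (316*174 + (-10 + 34*3)) = -6204684033 + (54984 + (-10 + 102)) = -6204684033 + (54984 + 92) = -6204684033 + 55076 = -6204628957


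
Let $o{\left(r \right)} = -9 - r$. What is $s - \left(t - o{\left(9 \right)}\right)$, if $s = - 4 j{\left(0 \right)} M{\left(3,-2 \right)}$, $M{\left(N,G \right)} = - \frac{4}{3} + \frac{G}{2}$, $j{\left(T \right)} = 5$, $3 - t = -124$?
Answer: $- \frac{295}{3} \approx -98.333$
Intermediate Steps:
$t = 127$ ($t = 3 - -124 = 3 + 124 = 127$)
$M{\left(N,G \right)} = - \frac{4}{3} + \frac{G}{2}$ ($M{\left(N,G \right)} = \left(-4\right) \frac{1}{3} + G \frac{1}{2} = - \frac{4}{3} + \frac{G}{2}$)
$s = \frac{140}{3}$ ($s = \left(-4\right) 5 \left(- \frac{4}{3} + \frac{1}{2} \left(-2\right)\right) = - 20 \left(- \frac{4}{3} - 1\right) = \left(-20\right) \left(- \frac{7}{3}\right) = \frac{140}{3} \approx 46.667$)
$s - \left(t - o{\left(9 \right)}\right) = \frac{140}{3} - \left(127 - \left(-9 - 9\right)\right) = \frac{140}{3} - \left(127 - -18\right) = \frac{140}{3} - \left(127 + 18\right) = \frac{140}{3} - 145 = - \frac{295}{3}$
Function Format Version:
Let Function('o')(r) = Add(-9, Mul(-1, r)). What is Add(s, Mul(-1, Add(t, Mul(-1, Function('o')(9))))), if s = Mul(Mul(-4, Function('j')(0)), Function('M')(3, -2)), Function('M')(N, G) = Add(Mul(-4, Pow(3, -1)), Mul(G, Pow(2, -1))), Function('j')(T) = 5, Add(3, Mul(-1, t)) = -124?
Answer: Rational(-295, 3) ≈ -98.333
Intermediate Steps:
t = 127 (t = Add(3, Mul(-1, -124)) = Add(3, 124) = 127)
Function('M')(N, G) = Add(Rational(-4, 3), Mul(Rational(1, 2), G)) (Function('M')(N, G) = Add(Mul(-4, Rational(1, 3)), Mul(G, Rational(1, 2))) = Add(Rational(-4, 3), Mul(Rational(1, 2), G)))
s = Rational(140, 3) (s = Mul(Mul(-4, 5), Add(Rational(-4, 3), Mul(Rational(1, 2), -2))) = Mul(-20, Add(Rational(-4, 3), -1)) = Mul(-20, Rational(-7, 3)) = Rational(140, 3) ≈ 46.667)
Add(s, Mul(-1, Add(t, Mul(-1, Function('o')(9))))) = Add(Rational(140, 3), Mul(-1, Add(127, Mul(-1, Add(-9, Mul(-1, 9)))))) = Add(Rational(140, 3), Mul(-1, Add(127, Mul(-1, Add(-9, -9))))) = Add(Rational(140, 3), Mul(-1, Add(127, Mul(-1, -18)))) = Add(Rational(140, 3), Mul(-1, Add(127, 18))) = Add(Rational(140, 3), Mul(-1, 145)) = Add(Rational(140, 3), -145) = Rational(-295, 3)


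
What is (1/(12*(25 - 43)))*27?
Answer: -⅛ ≈ -0.12500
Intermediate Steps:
(1/(12*(25 - 43)))*27 = ((1/12)/(-18))*27 = ((1/12)*(-1/18))*27 = -1/216*27 = -⅛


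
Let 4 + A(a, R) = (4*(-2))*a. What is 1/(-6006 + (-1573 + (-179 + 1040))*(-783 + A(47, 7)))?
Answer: 1/822050 ≈ 1.2165e-6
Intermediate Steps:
A(a, R) = -4 - 8*a (A(a, R) = -4 + (4*(-2))*a = -4 - 8*a)
1/(-6006 + (-1573 + (-179 + 1040))*(-783 + A(47, 7))) = 1/(-6006 + (-1573 + (-179 + 1040))*(-783 + (-4 - 8*47))) = 1/(-6006 + (-1573 + 861)*(-783 + (-4 - 376))) = 1/(-6006 - 712*(-783 - 380)) = 1/(-6006 - 712*(-1163)) = 1/(-6006 + 828056) = 1/822050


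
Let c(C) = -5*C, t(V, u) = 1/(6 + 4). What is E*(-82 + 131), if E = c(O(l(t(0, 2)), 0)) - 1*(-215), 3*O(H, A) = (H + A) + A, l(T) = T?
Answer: 63161/6 ≈ 10527.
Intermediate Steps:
t(V, u) = ⅒ (t(V, u) = 1/10 = ⅒)
O(H, A) = H/3 + 2*A/3 (O(H, A) = ((H + A) + A)/3 = ((A + H) + A)/3 = (H + 2*A)/3 = H/3 + 2*A/3)
E = 1289/6 (E = -5*((⅓)*(⅒) + (⅔)*0) - 1*(-215) = -5*(1/30 + 0) + 215 = -5*1/30 + 215 = -⅙ + 215 = 1289/6 ≈ 214.83)
E*(-82 + 131) = 1289*(-82 + 131)/6 = (1289/6)*49 = 63161/6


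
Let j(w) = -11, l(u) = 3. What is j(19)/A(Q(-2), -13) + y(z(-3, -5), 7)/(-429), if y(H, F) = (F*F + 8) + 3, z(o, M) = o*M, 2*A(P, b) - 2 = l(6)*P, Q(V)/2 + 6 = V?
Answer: 1113/3289 ≈ 0.33840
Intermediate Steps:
Q(V) = -12 + 2*V
A(P, b) = 1 + 3*P/2 (A(P, b) = 1 + (3*P)/2 = 1 + 3*P/2)
z(o, M) = M*o
y(H, F) = 11 + F² (y(H, F) = (F² + 8) + 3 = (8 + F²) + 3 = 11 + F²)
j(19)/A(Q(-2), -13) + y(z(-3, -5), 7)/(-429) = -11/(1 + 3*(-12 + 2*(-2))/2) + (11 + 7²)/(-429) = -11/(1 + 3*(-12 - 4)/2) + (11 + 49)*(-1/429) = -11/(1 + (3/2)*(-16)) + 60*(-1/429) = -11/(1 - 24) - 20/143 = -11/(-23) - 20/143 = -11*(-1/23) - 20/143 = 11/23 - 20/143 = 1113/3289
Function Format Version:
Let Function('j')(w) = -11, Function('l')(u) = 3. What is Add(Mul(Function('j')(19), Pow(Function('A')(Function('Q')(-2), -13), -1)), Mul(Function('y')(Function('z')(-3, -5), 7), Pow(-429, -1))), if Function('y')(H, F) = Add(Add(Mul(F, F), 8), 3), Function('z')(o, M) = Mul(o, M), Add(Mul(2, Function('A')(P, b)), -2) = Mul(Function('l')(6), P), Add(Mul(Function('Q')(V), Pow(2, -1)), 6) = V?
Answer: Rational(1113, 3289) ≈ 0.33840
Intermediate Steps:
Function('Q')(V) = Add(-12, Mul(2, V))
Function('A')(P, b) = Add(1, Mul(Rational(3, 2), P)) (Function('A')(P, b) = Add(1, Mul(Rational(1, 2), Mul(3, P))) = Add(1, Mul(Rational(3, 2), P)))
Function('z')(o, M) = Mul(M, o)
Function('y')(H, F) = Add(11, Pow(F, 2)) (Function('y')(H, F) = Add(Add(Pow(F, 2), 8), 3) = Add(Add(8, Pow(F, 2)), 3) = Add(11, Pow(F, 2)))
Add(Mul(Function('j')(19), Pow(Function('A')(Function('Q')(-2), -13), -1)), Mul(Function('y')(Function('z')(-3, -5), 7), Pow(-429, -1))) = Add(Mul(-11, Pow(Add(1, Mul(Rational(3, 2), Add(-12, Mul(2, -2)))), -1)), Mul(Add(11, Pow(7, 2)), Pow(-429, -1))) = Add(Mul(-11, Pow(Add(1, Mul(Rational(3, 2), Add(-12, -4))), -1)), Mul(Add(11, 49), Rational(-1, 429))) = Add(Mul(-11, Pow(Add(1, Mul(Rational(3, 2), -16)), -1)), Mul(60, Rational(-1, 429))) = Add(Mul(-11, Pow(Add(1, -24), -1)), Rational(-20, 143)) = Add(Mul(-11, Pow(-23, -1)), Rational(-20, 143)) = Add(Mul(-11, Rational(-1, 23)), Rational(-20, 143)) = Add(Rational(11, 23), Rational(-20, 143)) = Rational(1113, 3289)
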